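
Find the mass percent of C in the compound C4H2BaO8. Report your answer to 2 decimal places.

15.23%

Molar mass = 4(12.01) + 2(1.008) + 1(137.33) + 8(16.00) = 315.386 g/mol
Mass of C per mole = 4 × 12.01 = 48.040 g
% C = 48.040 / 315.386 × 100 = 15.23%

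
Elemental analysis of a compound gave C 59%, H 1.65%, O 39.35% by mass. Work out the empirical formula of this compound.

Assume 100 g: 59 g C, 1.65 g H, 39.35 g O.
C: 59 g ÷ 12.01 g/mol = 4.913 mol
H: 1.65 g ÷ 1.008 g/mol = 1.637 mol
O: 39.35 g ÷ 16.00 g/mol = 2.459 mol
Divide by the smallest (1.637 mol H): C 3.001, H 1.000, O 1.502
×2: C 6.00, H 2.00, O 3.00 → C6H2O3

C6H2O3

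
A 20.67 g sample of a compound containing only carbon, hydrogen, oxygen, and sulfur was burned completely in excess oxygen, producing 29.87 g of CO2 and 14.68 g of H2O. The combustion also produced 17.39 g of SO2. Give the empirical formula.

mol C = 29.87 / 44.01 = 0.6787; mass C = 0.6787 × 12.01 = 8.151 g
mol H = 2 × (14.68 / 18.02) = 1.629; mass H = 1.629 × 1.008 = 1.642 g
mol S = 17.39 / 64.07 = 0.2714; mass S = 8.704 g
mass O = 20.67 − (18.50) = 2.172 g → mol O = 0.1357
Divide by the smallest (0.1357 mol O): C 5.000, H 12.003, O 1.000, S 2.000
≈ 5:12:1:2 → C5H12OS2

C5H12OS2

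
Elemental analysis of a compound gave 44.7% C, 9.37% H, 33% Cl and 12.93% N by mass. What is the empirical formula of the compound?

Assume 100 g: 44.7 g C, 9.37 g H, 33 g Cl, 12.93 g N.
C: 44.7 g ÷ 12.01 g/mol = 3.722 mol
H: 9.37 g ÷ 1.008 g/mol = 9.296 mol
Cl: 33 g ÷ 35.45 g/mol = 0.9309 mol
N: 12.93 g ÷ 14.01 g/mol = 0.9229 mol
Ratios (÷ 0.9229): C 4.033, H 10.072, Cl 1.009, N 1.000
≈ 4:10:1:1 → C4H10ClN

C4H10ClN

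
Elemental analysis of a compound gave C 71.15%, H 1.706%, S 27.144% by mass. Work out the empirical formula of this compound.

Assume 100 g: 71.15 g C, 1.706 g H, 27.144 g S.
C: 71.15 g ÷ 12.01 g/mol = 5.924 mol
H: 1.706 g ÷ 1.008 g/mol = 1.692 mol
S: 27.144 g ÷ 32.07 g/mol = 0.8464 mol
Divide by the smallest (0.8464 mol S): C 6.999, H 2.000, S 1.000
≈ 7:2:1 → C7H2S

C7H2S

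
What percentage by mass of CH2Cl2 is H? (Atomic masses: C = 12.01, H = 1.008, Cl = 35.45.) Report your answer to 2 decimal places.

2.37%

Molar mass = 1(12.01) + 2(1.008) + 2(35.45) = 84.926 g/mol
Mass of H per mole = 2 × 1.008 = 2.016 g
% H = 2.016 / 84.926 × 100 = 2.37%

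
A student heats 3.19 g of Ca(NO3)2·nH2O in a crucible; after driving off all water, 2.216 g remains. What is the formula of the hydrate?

Mass of water lost = 3.19 − 2.216 = 0.974 g → 0.974 / 18.02 = 0.05405 mol H2O
Molar mass of Ca(NO3)2 = 164.10 g/mol → mol Ca(NO3)2 = 2.216 / 164.10 = 0.0135
n = 0.05405 / 0.0135 = 4.00 ≈ 4 → Ca(NO3)2·4H2O

Ca(NO3)2·4H2O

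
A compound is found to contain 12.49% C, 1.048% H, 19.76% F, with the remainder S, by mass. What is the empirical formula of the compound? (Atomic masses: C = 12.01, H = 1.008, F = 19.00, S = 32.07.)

Assume 100 g: 12.49 g C, 1.048 g H, 19.76 g F, 66.702 g S.
C: 12.49 g ÷ 12.01 g/mol = 1.04 mol
H: 1.048 g ÷ 1.008 g/mol = 1.04 mol
F: 19.76 g ÷ 19.00 g/mol = 1.04 mol
S: 66.702 g ÷ 32.07 g/mol = 2.08 mol
Smallest is H at 1.04 mol; normalising gives C 1.000, H 1.000, F 1.000, S 2.001
→ CHFS2

CHFS2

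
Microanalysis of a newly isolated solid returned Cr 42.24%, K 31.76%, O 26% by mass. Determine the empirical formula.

CrKO2

Assume 100 g: 42.24 g Cr, 31.76 g K, 26 g O.
Cr: 42.24 g ÷ 52.00 g/mol = 0.8123 mol
K: 31.76 g ÷ 39.10 g/mol = 0.8123 mol
O: 26 g ÷ 16.00 g/mol = 1.625 mol
Smallest is K at 0.8123 mol; normalising gives Cr 1.000, K 1.000, O 2.001
→ CrKO2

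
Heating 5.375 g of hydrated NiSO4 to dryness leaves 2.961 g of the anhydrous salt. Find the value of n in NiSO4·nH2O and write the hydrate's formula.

NiSO4·7H2O

Mass of water lost = 5.375 − 2.961 = 2.414 g → 2.414 / 18.02 = 0.134 mol H2O
Molar mass of NiSO4 = 154.76 g/mol → mol NiSO4 = 2.961 / 154.76 = 0.01913
n = 0.134 / 0.01913 = 7.00 ≈ 7 → NiSO4·7H2O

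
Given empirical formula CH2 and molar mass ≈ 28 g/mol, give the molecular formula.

C2H4

Empirical-formula mass = 14.03 g/mol
n = 28 / 14.03 = 2.00 ≈ 2
Molecular formula = (CH2)2 = C2H4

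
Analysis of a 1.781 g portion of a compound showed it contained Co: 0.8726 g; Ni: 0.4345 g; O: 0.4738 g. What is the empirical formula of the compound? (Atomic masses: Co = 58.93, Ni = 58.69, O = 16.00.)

Co2NiO4

Moles — Co: 0.8726 / 58.93 = 0.01481 mol; Ni: 0.4345 / 58.69 = 0.007403 mol; O: 0.4738 / 16.00 = 0.02961 mol
Ratios (÷ 0.007403): Co 2.000, Ni 1.000, O 4.000
→ Co2NiO4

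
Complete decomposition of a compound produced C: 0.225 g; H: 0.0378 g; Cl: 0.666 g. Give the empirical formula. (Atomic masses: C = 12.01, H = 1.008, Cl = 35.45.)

C: 0.225 g ÷ 12.01 g/mol = 0.01873 mol
H: 0.0378 g ÷ 1.008 g/mol = 0.0375 mol
Cl: 0.666 g ÷ 35.45 g/mol = 0.01879 mol
Smallest is C at 0.01873 mol; normalising gives C 1.000, H 2.002, Cl 1.003
Ratio ≈ 1:2:1, so the empirical formula is CH2Cl

CH2Cl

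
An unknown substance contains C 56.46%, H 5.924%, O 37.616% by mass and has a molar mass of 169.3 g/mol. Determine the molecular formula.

C8H10O4

Assume 100 g: 56.46 g C, 5.924 g H, 37.616 g O.
n(C) = 56.46/12.01 = 4.701, n(H) = 5.924/1.008 = 5.877, n(O) = 37.616/16.00 = 2.351
Ratios (÷ 2.351): C 2.000, H 2.500, O 1.000
×2: C 4.00, H 5.00, O 2.00 → C4H5O2
Empirical-formula mass = 85.08 g/mol
n = 169.3 / 85.08 = 1.99 ≈ 2
Molecular formula = (C4H5O2)×2 = C8H10O4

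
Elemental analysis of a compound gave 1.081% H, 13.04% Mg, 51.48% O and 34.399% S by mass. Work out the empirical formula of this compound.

Assume 100 g: 1.081 g H, 13.04 g Mg, 51.48 g O, 34.399 g S.
n(H) = 1.081/1.008 = 1.072, n(Mg) = 13.04/24.31 = 0.5364, n(O) = 51.48/16.00 = 3.217, n(S) = 34.399/32.07 = 1.073
Divide by the smallest (0.5364 mol Mg): H 1.999, Mg 1.000, O 5.998, S 2.000
Ratio ≈ 2:1:6:2, so the empirical formula is H2MgO6S2

H2MgO6S2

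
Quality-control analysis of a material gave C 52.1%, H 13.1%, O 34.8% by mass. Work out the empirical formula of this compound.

Assume 100 g: 52.1 g C, 13.1 g H, 34.8 g O.
Moles — C: 52.1 / 12.01 = 4.338 mol; H: 13.1 / 1.008 = 13 mol; O: 34.8 / 16.00 = 2.175 mol
Smallest is O at 2.175 mol; normalising gives C 1.995, H 5.975, O 1.000
≈ 2:6:1 → C2H6O

C2H6O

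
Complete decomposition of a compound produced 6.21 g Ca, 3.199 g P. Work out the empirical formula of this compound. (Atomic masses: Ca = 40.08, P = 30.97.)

Moles — Ca: 6.21 / 40.08 = 0.1549 mol; P: 3.199 / 30.97 = 0.1033 mol
Smallest is P at 0.1033 mol; normalising gives Ca 1.500, P 1.000
Scaling by 2: Ca 3.00, P 2.00 → Ca3P2

Ca3P2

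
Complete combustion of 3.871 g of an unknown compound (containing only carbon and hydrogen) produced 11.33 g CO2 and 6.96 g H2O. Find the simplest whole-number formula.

CH3

mol C = 11.33 / 44.01 = 0.2574; mass C = 0.2574 × 12.01 = 3.092 g
mol H = 2 × (6.96 / 18.02) = 0.7725; mass H = 0.7725 × 1.008 = 0.7787 g
Divide by the smallest (0.2574 mol C): C 1.000, H 3.001
≈ 1:3 → CH3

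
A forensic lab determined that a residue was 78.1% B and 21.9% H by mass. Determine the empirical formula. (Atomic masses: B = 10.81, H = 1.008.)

BH3

Assume 100 g: 78.1 g B, 21.9 g H.
Moles — B: 78.1 / 10.81 = 7.225 mol; H: 21.9 / 1.008 = 21.73 mol
Ratios (÷ 7.225): B 1.000, H 3.007
Ratio ≈ 1:3, so the empirical formula is BH3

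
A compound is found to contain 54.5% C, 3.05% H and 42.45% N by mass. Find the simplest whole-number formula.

Assume 100 g: 54.5 g C, 3.05 g H, 42.45 g N.
C: 54.5 g ÷ 12.01 g/mol = 4.538 mol
H: 3.05 g ÷ 1.008 g/mol = 3.026 mol
N: 42.45 g ÷ 14.01 g/mol = 3.03 mol
Divide by the smallest (3.026 mol H): C 1.500, H 1.000, N 1.001
×2: C 3.00, H 2.00, N 2.00 → C3H2N2

C3H2N2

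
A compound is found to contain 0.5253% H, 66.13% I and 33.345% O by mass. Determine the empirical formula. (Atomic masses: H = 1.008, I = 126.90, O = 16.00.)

HIO4

Assume 100 g: 0.5253 g H, 66.13 g I, 33.345 g O.
Moles — H: 0.5253 / 1.008 = 0.5211 mol; I: 66.13 / 126.90 = 0.5211 mol; O: 33.345 / 16.00 = 2.084 mol
Ratios (÷ 0.5211): H 1.000, I 1.000, O 3.999
→ HIO4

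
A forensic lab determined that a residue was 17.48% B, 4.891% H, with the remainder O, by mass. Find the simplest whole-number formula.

Assume 100 g: 17.48 g B, 4.891 g H, 77.629 g O.
n(B) = 17.48/10.81 = 1.617, n(H) = 4.891/1.008 = 4.852, n(O) = 77.629/16.00 = 4.852
Divide by the smallest (1.617 mol B): B 1.000, H 3.001, O 3.000
Ratio ≈ 1:3:3, so the empirical formula is BH3O3

BH3O3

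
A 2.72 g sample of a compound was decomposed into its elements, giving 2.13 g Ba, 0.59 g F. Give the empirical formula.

BaF2

Moles — Ba: 2.13 / 137.33 = 0.01551 mol; F: 0.59 / 19.00 = 0.03105 mol
Divide by the smallest (0.01551 mol Ba): Ba 1.000, F 2.002
Ratio ≈ 1:2, so the empirical formula is BaF2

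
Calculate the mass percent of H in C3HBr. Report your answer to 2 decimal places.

0.86%

Molar mass = 3(12.01) + 1(1.008) + 1(79.90) = 116.938 g/mol
Mass of H per mole = 1 × 1.008 = 1.008 g
% H = 1.008 / 116.938 × 100 = 0.86%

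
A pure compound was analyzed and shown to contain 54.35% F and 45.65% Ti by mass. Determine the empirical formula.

Assume 100 g: 54.35 g F, 45.65 g Ti.
F: 54.35 g ÷ 19.00 g/mol = 2.861 mol
Ti: 45.65 g ÷ 47.87 g/mol = 0.9536 mol
Smallest is Ti at 0.9536 mol; normalising gives F 3.000, Ti 1.000
Ratio ≈ 3:1, so the empirical formula is F3Ti

F3Ti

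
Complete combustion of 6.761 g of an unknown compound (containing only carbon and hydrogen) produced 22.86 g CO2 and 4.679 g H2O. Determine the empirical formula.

mol C = 22.86 / 44.01 = 0.5194; mass C = 0.5194 × 12.01 = 6.238 g
mol H = 2 × (4.679 / 18.02) = 0.5193; mass H = 0.5193 × 1.008 = 0.5235 g
Ratios (÷ 0.5193): C 1.000, H 1.000
Ratio ≈ 1:1, so the empirical formula is CH

CH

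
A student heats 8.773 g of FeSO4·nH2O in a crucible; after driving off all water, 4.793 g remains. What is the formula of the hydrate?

Mass of water lost = 8.773 − 4.793 = 3.98 g → 3.98 / 18.02 = 0.2209 mol H2O
Molar mass of FeSO4 = 151.92 g/mol → mol FeSO4 = 4.793 / 151.92 = 0.03155
n = 0.2209 / 0.03155 = 7.00 ≈ 7 → FeSO4·7H2O

FeSO4·7H2O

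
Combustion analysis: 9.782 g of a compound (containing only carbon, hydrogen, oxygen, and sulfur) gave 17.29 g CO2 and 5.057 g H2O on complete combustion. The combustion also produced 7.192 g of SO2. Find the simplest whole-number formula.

C7H10OS2

mol C = 17.29 / 44.01 = 0.3929; mass C = 0.3929 × 12.01 = 4.718 g
mol H = 2 × (5.057 / 18.02) = 0.5613; mass H = 0.5613 × 1.008 = 0.5658 g
mol S = 7.192 / 64.07 = 0.1123; mass S = 3.600 g
mass O = 9.782 − (8.884) = 0.8980 g → mol O = 0.05613
Divide by the smallest (0.05613 mol O): C 7.000, H 10.000, O 1.000, S 2.000
≈ 7:10:1:2 → C7H10OS2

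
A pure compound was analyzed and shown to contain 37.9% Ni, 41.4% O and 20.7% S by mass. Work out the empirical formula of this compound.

Assume 100 g: 37.9 g Ni, 41.4 g O, 20.7 g S.
Moles — Ni: 37.9 / 58.69 = 0.6458 mol; O: 41.4 / 16.00 = 2.587 mol; S: 20.7 / 32.07 = 0.6455 mol
Ratios (÷ 0.6455): Ni 1.000, O 4.009, S 1.000
≈ 1:4:1 → NiO4S

NiO4S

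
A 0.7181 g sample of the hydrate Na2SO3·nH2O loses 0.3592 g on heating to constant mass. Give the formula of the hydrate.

Na2SO3·7H2O

Mass of anhydrous Na2SO3 = 0.7181 − 0.3592 = 0.3589 g
mol H2O = 0.3592 / 18.02 = 0.01993
Molar mass of Na2SO3 = 126.05 g/mol → mol Na2SO3 = 0.3589 / 126.05 = 0.002847
n = 0.01993 / 0.002847 = 7.00 ≈ 7 → Na2SO3·7H2O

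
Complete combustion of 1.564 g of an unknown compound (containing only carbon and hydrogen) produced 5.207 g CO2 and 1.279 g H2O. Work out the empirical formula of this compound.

C5H6

mol C = 5.207 / 44.01 = 0.1183; mass C = 0.1183 × 12.01 = 1.421 g
mol H = 2 × (1.279 / 18.02) = 0.1420; mass H = 0.1420 × 1.008 = 0.1431 g
Ratios (÷ 0.1183): C 1.000, H 1.200
Multiply by 5: C 5.00, H 6.00 → C5H6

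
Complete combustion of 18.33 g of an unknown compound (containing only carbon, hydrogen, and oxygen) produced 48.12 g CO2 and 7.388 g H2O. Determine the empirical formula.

mol C = 48.12 / 44.01 = 1.093; mass C = 1.093 × 12.01 = 13.13 g
mol H = 2 × (7.388 / 18.02) = 0.8200; mass H = 0.8200 × 1.008 = 0.8265 g
mass O = 18.33 − (13.96) = 4.372 g → mol O = 0.2732
Ratios (÷ 0.2732): C 4.002, H 3.001, O 1.000
Ratio ≈ 4:3:1, so the empirical formula is C4H3O

C4H3O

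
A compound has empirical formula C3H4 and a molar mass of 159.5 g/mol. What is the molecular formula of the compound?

Empirical-formula mass = 40.06 g/mol
n = 159.5 / 40.06 = 3.98 ≈ 4
Molecular formula = (C3H4)4 = C12H16

C12H16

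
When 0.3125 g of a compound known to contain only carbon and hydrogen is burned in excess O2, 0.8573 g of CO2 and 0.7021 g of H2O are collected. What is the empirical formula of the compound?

mol C = 0.8573 / 44.01 = 0.01948; mass C = 0.01948 × 12.01 = 0.2340 g
mol H = 2 × (0.7021 / 18.02) = 0.07792; mass H = 0.07792 × 1.008 = 0.07855 g
Ratios (÷ 0.01948): C 1.000, H 4.000
→ CH4

CH4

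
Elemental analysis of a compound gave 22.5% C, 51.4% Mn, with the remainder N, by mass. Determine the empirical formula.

C2MnN2

Assume 100 g: 22.5 g C, 51.4 g Mn, 26.1 g N.
n(C) = 22.5/12.01 = 1.873, n(Mn) = 51.4/54.94 = 0.9356, n(N) = 26.1/14.01 = 1.863
Ratios (÷ 0.9356): C 2.002, Mn 1.000, N 1.991
→ C2MnN2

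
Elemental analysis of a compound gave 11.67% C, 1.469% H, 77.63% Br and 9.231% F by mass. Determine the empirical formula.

Assume 100 g: 11.67 g C, 1.469 g H, 77.63 g Br, 9.231 g F.
C: 11.67 g ÷ 12.01 g/mol = 0.9717 mol
H: 1.469 g ÷ 1.008 g/mol = 1.457 mol
Br: 77.63 g ÷ 79.90 g/mol = 0.9716 mol
F: 9.231 g ÷ 19.00 g/mol = 0.4858 mol
Ratios (÷ 0.4858): C 2.000, H 3.000, Br 2.000, F 1.000
→ C2H3Br2F

C2H3Br2F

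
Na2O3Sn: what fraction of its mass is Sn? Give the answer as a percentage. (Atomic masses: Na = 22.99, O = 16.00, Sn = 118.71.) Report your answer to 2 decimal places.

55.81%

Molar mass = 2(22.99) + 3(16.00) + 1(118.71) = 212.690 g/mol
Mass of Sn per mole = 1 × 118.71 = 118.710 g
% Sn = 118.710 / 212.690 × 100 = 55.81%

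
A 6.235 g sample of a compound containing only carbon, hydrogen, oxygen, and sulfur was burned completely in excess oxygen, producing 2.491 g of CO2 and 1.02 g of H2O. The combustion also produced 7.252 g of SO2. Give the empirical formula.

CH2O2S2

mol C = 2.491 / 44.01 = 0.05660; mass C = 0.05660 × 12.01 = 0.6798 g
mol H = 2 × (1.02 / 18.02) = 0.1132; mass H = 0.1132 × 1.008 = 0.1141 g
mol S = 7.252 / 64.07 = 0.1132; mass S = 3.630 g
mass O = 6.235 − (4.424) = 1.811 g → mol O = 0.1132
Divide by the smallest (0.0566 mol C): C 1.000, H 2.000, O 2.000, S 2.000
≈ 1:2:2:2 → CH2O2S2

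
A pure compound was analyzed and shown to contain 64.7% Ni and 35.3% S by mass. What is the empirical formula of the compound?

Assume 100 g: 64.7 g Ni, 35.3 g S.
Moles — Ni: 64.7 / 58.69 = 1.102 mol; S: 35.3 / 32.07 = 1.101 mol
Ratios (÷ 1.101): Ni 1.002, S 1.000
≈ 1:1 → NiS

NiS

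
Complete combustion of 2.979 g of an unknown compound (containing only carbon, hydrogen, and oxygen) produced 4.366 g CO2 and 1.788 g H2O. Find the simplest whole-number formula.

mol C = 4.366 / 44.01 = 0.09920; mass C = 0.09920 × 12.01 = 1.191 g
mol H = 2 × (1.788 / 18.02) = 0.1984; mass H = 0.1984 × 1.008 = 0.2000 g
mass O = 2.979 − (1.391) = 1.588 g → mol O = 0.09922
Divide by the smallest (0.0992 mol C): C 1.000, H 2.000, O 1.000
Ratio ≈ 1:2:1, so the empirical formula is CH2O

CH2O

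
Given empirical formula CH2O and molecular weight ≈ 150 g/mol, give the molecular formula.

Empirical-formula mass = 30.03 g/mol
n = 150 / 30.03 = 5.00 ≈ 5
Molecular formula = (CH2O)5 = C5H10O5

C5H10O5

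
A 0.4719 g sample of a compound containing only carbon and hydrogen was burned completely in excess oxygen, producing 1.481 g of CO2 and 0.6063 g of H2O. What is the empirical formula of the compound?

mol C = 1.481 / 44.01 = 0.03365; mass C = 0.03365 × 12.01 = 0.4042 g
mol H = 2 × (0.6063 / 18.02) = 0.06729; mass H = 0.06729 × 1.008 = 0.06783 g
Divide by the smallest (0.03365 mol C): C 1.000, H 2.000
≈ 1:2 → CH2

CH2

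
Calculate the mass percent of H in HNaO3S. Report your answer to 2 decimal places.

0.97%

Molar mass = 1(1.008) + 1(22.99) + 3(16.00) + 1(32.07) = 104.068 g/mol
Mass of H per mole = 1 × 1.008 = 1.008 g
% H = 1.008 / 104.068 × 100 = 0.97%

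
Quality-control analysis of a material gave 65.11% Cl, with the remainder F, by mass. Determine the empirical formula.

Assume 100 g: 65.11 g Cl, 34.89 g F.
Moles — Cl: 65.11 / 35.45 = 1.837 mol; F: 34.89 / 19.00 = 1.836 mol
Divide by the smallest (1.836 mol F): Cl 1.000, F 1.000
→ ClF

ClF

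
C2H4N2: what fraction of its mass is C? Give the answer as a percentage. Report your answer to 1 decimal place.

Molar mass = 2(12.01) + 4(1.008) + 2(14.01) = 56.072 g/mol
Mass of C per mole = 2 × 12.01 = 24.020 g
% C = 24.020 / 56.072 × 100 = 42.8%

42.8%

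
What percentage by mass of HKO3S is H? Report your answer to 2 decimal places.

0.84%

Molar mass = 1(1.008) + 1(39.10) + 3(16.00) + 1(32.07) = 120.178 g/mol
Mass of H per mole = 1 × 1.008 = 1.008 g
% H = 1.008 / 120.178 × 100 = 0.84%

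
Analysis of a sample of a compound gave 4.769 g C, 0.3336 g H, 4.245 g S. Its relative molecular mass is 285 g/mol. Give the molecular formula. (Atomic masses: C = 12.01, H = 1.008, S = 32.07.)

C12H10S4

Moles — C: 4.769 / 12.01 = 0.3971 mol; H: 0.3336 / 1.008 = 0.331 mol; S: 4.245 / 32.07 = 0.1324 mol
Divide by the smallest (0.1324 mol S): C 3.000, H 2.500, S 1.000
×2: C 6.00, H 5.00, S 2.00 → C6H5S2
Empirical-formula mass = 141.24 g/mol
n = 285 / 141.24 = 2.02 ≈ 2
Molecular formula = (C6H5S2)×2 = C12H10S4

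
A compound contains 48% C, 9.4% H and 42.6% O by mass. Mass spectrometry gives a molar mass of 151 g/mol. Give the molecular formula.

Assume 100 g: 48 g C, 9.4 g H, 42.6 g O.
C: 48 g ÷ 12.01 g/mol = 3.997 mol
H: 9.4 g ÷ 1.008 g/mol = 9.325 mol
O: 42.6 g ÷ 16.00 g/mol = 2.663 mol
Ratios (÷ 2.663): C 1.501, H 3.502, O 1.000
Scaling by 2: C 3.00, H 7.00, O 2.00 → C3H7O2
Empirical-formula mass = 75.09 g/mol
n = 151 / 75.09 = 2.01 ≈ 2
Molecular formula = (C3H7O2)×2 = C6H14O4

C6H14O4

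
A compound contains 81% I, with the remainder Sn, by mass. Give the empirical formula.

I4Sn

Assume 100 g: 81 g I, 19 g Sn.
Moles — I: 81 / 126.90 = 0.6383 mol; Sn: 19 / 118.71 = 0.1601 mol
Ratios (÷ 0.1601): I 3.988, Sn 1.000
≈ 4:1 → I4Sn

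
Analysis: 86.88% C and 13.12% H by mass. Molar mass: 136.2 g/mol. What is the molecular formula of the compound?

C10H18

Assume 100 g: 86.88 g C, 13.12 g H.
n(C) = 86.88/12.01 = 7.234, n(H) = 13.12/1.008 = 13.02
Divide by the smallest (7.234 mol C): C 1.000, H 1.799
Scaling by 5: C 5.00, H 9.00 → C5H9
Empirical-formula mass = 69.12 g/mol
n = 136.2 / 69.12 = 1.97 ≈ 2
Molecular formula = (C5H9)×2 = C10H18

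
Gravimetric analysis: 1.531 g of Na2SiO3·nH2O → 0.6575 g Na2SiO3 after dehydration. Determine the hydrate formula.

Mass of water lost = 1.531 − 0.6575 = 0.8735 g → 0.8735 / 18.02 = 0.04847 mol H2O
Molar mass of Na2SiO3 = 122.07 g/mol → mol Na2SiO3 = 0.6575 / 122.07 = 0.005386
n = 0.04847 / 0.005386 = 9.00 ≈ 9 → Na2SiO3·9H2O

Na2SiO3·9H2O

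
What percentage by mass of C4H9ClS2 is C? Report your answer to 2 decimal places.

30.66%

Molar mass = 4(12.01) + 9(1.008) + 1(35.45) + 2(32.07) = 156.702 g/mol
Mass of C per mole = 4 × 12.01 = 48.040 g
% C = 48.040 / 156.702 × 100 = 30.66%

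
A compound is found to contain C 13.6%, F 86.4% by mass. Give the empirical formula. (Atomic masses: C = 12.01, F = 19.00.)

CF4

Assume 100 g: 13.6 g C, 86.4 g F.
C: 13.6 g ÷ 12.01 g/mol = 1.132 mol
F: 86.4 g ÷ 19.00 g/mol = 4.547 mol
Ratios (÷ 1.132): C 1.000, F 4.016
→ CF4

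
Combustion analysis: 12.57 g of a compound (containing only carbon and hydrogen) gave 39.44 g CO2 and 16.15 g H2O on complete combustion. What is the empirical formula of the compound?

mol C = 39.44 / 44.01 = 0.8962; mass C = 0.8962 × 12.01 = 10.76 g
mol H = 2 × (16.15 / 18.02) = 1.792; mass H = 1.792 × 1.008 = 1.807 g
Smallest is C at 0.8962 mol; normalising gives C 1.000, H 2.000
≈ 1:2 → CH2

CH2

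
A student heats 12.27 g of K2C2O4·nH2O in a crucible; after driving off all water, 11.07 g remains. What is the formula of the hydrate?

Mass of water lost = 12.27 − 11.07 = 1.2 g → 1.2 / 18.02 = 0.06659 mol H2O
Molar mass of K2C2O4 = 166.22 g/mol → mol K2C2O4 = 11.07 / 166.22 = 0.0666
n = 0.06659 / 0.0666 = 1.00 ≈ 1 → K2C2O4·H2O

K2C2O4·H2O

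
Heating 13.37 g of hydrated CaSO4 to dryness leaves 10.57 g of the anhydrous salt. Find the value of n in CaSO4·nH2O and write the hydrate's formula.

Mass of water lost = 13.37 − 10.57 = 2.8 g → 2.8 / 18.02 = 0.1554 mol H2O
Molar mass of CaSO4 = 136.15 g/mol → mol CaSO4 = 10.57 / 136.15 = 0.07763
n = 0.1554 / 0.07763 = 2.00 ≈ 2 → CaSO4·2H2O

CaSO4·2H2O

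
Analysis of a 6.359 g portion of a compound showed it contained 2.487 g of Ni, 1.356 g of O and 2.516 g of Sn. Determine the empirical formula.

Ni: 2.487 g ÷ 58.69 g/mol = 0.04238 mol
O: 1.356 g ÷ 16.00 g/mol = 0.08475 mol
Sn: 2.516 g ÷ 118.71 g/mol = 0.02119 mol
Ratios (÷ 0.02119): Ni 1.999, O 3.999, Sn 1.000
→ Ni2O4Sn

Ni2O4Sn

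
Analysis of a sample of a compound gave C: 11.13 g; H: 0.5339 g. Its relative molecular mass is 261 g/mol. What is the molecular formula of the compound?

n(C) = 11.13/12.01 = 0.9267, n(H) = 0.5339/1.008 = 0.5297
Divide by the smallest (0.5297 mol H): C 1.750, H 1.000
×4: C 7.00, H 4.00 → C7H4
Empirical-formula mass = 88.10 g/mol
n = 261 / 88.10 = 2.96 ≈ 3
Molecular formula = (C7H4)×3 = C21H12

C21H12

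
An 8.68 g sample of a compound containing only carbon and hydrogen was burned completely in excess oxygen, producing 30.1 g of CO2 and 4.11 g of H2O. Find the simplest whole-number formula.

C3H2

mol C = 30.1 / 44.01 = 0.6839; mass C = 0.6839 × 12.01 = 8.214 g
mol H = 2 × (4.11 / 18.02) = 0.4562; mass H = 0.4562 × 1.008 = 0.4598 g
Divide by the smallest (0.4562 mol H): C 1.499, H 1.000
Scaling by 2: C 3.00, H 2.00 → C3H2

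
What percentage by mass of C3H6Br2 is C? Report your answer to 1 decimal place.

Molar mass = 3(12.01) + 6(1.008) + 2(79.90) = 201.878 g/mol
Mass of C per mole = 3 × 12.01 = 36.030 g
% C = 36.030 / 201.878 × 100 = 17.8%

17.8%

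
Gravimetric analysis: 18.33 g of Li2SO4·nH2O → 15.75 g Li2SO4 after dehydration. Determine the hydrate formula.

Li2SO4·H2O

Mass of water lost = 18.33 − 15.75 = 2.58 g → 2.58 / 18.02 = 0.1432 mol H2O
Molar mass of Li2SO4 = 109.95 g/mol → mol Li2SO4 = 15.75 / 109.95 = 0.1432
n = 0.1432 / 0.1432 = 1.00 ≈ 1 → Li2SO4·H2O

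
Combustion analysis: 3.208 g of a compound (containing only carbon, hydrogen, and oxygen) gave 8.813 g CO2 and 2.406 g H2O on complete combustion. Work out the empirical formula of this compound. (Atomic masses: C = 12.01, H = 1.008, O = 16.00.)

C6H8O

mol C = 8.813 / 44.01 = 0.2002; mass C = 0.2002 × 12.01 = 2.405 g
mol H = 2 × (2.406 / 18.02) = 0.2670; mass H = 0.2670 × 1.008 = 0.2692 g
mass O = 3.208 − (2.674) = 0.5338 g → mol O = 0.03336
Divide by the smallest (0.03336 mol O): C 6.002, H 8.004, O 1.000
≈ 6:8:1 → C6H8O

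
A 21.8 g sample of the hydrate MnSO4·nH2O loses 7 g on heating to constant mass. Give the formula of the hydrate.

MnSO4·4H2O

Mass of anhydrous MnSO4 = 21.8 − 7 = 14.8 g
mol H2O = 7 / 18.02 = 0.3885
Molar mass of MnSO4 = 151.01 g/mol → mol MnSO4 = 14.8 / 151.01 = 0.09801
n = 0.3885 / 0.09801 = 3.96 ≈ 4 → MnSO4·4H2O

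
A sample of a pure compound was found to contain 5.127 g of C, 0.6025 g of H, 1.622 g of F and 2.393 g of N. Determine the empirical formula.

C5H7FN2

n(C) = 5.127/12.01 = 0.4269, n(H) = 0.6025/1.008 = 0.5977, n(F) = 1.622/19.00 = 0.08537, n(N) = 2.393/14.01 = 0.1708
Ratios (÷ 0.08537): C 5.001, H 7.002, F 1.000, N 2.001
≈ 5:7:1:2 → C5H7FN2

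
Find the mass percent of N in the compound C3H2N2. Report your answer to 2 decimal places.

42.41%

Molar mass = 3(12.01) + 2(1.008) + 2(14.01) = 66.066 g/mol
Mass of N per mole = 2 × 14.01 = 28.020 g
% N = 28.020 / 66.066 × 100 = 42.41%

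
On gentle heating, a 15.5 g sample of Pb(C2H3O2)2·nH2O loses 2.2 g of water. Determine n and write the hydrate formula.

Mass of anhydrous Pb(C2H3O2)2 = 15.5 − 2.2 = 13.3 g
mol H2O = 2.2 / 18.02 = 0.1221
Molar mass of Pb(C2H3O2)2 = 325.29 g/mol → mol Pb(C2H3O2)2 = 13.3 / 325.29 = 0.04089
n = 0.1221 / 0.04089 = 2.99 ≈ 3 → Pb(C2H3O2)2·3H2O

Pb(C2H3O2)2·3H2O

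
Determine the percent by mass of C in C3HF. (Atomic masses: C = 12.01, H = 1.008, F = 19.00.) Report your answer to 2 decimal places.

Molar mass = 3(12.01) + 1(1.008) + 1(19.00) = 56.038 g/mol
Mass of C per mole = 3 × 12.01 = 36.030 g
% C = 36.030 / 56.038 × 100 = 64.30%

64.30%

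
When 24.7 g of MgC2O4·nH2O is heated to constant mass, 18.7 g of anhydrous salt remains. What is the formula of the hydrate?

MgC2O4·2H2O

Mass of water lost = 24.7 − 18.7 = 6 g → 6 / 18.02 = 0.333 mol H2O
Molar mass of MgC2O4 = 112.33 g/mol → mol MgC2O4 = 18.7 / 112.33 = 0.1665
n = 0.333 / 0.1665 = 2.00 ≈ 2 → MgC2O4·2H2O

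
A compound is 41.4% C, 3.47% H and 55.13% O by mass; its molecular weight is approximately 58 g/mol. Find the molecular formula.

C2H2O2

Assume 100 g: 41.4 g C, 3.47 g H, 55.13 g O.
C: 41.4 g ÷ 12.01 g/mol = 3.447 mol
H: 3.47 g ÷ 1.008 g/mol = 3.442 mol
O: 55.13 g ÷ 16.00 g/mol = 3.446 mol
Divide by the smallest (3.442 mol H): C 1.001, H 1.000, O 1.001
→ CHO
Empirical-formula mass = 29.02 g/mol
n = 58 / 29.02 = 2.00 ≈ 2
Molecular formula = (CHO)×2 = C2H2O2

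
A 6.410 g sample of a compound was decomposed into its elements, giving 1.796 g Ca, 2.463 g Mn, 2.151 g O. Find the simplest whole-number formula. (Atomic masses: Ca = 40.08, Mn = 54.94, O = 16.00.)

CaMnO3

n(Ca) = 1.796/40.08 = 0.04481, n(Mn) = 2.463/54.94 = 0.04483, n(O) = 2.151/16.00 = 0.1344
Ratios (÷ 0.04481): Ca 1.000, Mn 1.000, O 3.000
Ratio ≈ 1:1:3, so the empirical formula is CaMnO3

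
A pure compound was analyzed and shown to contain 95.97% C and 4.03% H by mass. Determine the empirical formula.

Assume 100 g: 95.97 g C, 4.03 g H.
Moles — C: 95.97 / 12.01 = 7.991 mol; H: 4.03 / 1.008 = 3.998 mol
Smallest is H at 3.998 mol; normalising gives C 1.999, H 1.000
≈ 2:1 → C2H

C2H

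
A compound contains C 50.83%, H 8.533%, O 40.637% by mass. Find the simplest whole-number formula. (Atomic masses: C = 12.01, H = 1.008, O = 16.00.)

C5H10O3

Assume 100 g: 50.83 g C, 8.533 g H, 40.637 g O.
C: 50.83 g ÷ 12.01 g/mol = 4.232 mol
H: 8.533 g ÷ 1.008 g/mol = 8.465 mol
O: 40.637 g ÷ 16.00 g/mol = 2.54 mol
Smallest is O at 2.54 mol; normalising gives C 1.666, H 3.333, O 1.000
Scaling by 3: C 5.00, H 10.00, O 3.00 → C5H10O3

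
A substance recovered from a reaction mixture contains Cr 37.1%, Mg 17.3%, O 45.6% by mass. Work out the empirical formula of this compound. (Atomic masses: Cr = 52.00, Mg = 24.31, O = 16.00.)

CrMgO4

Assume 100 g: 37.1 g Cr, 17.3 g Mg, 45.6 g O.
Moles — Cr: 37.1 / 52.00 = 0.7135 mol; Mg: 17.3 / 24.31 = 0.7116 mol; O: 45.6 / 16.00 = 2.85 mol
Ratios (÷ 0.7116): Cr 1.003, Mg 1.000, O 4.005
Ratio ≈ 1:1:4, so the empirical formula is CrMgO4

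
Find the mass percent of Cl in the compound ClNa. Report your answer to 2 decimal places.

60.66%

Molar mass = 1(35.45) + 1(22.99) = 58.440 g/mol
Mass of Cl per mole = 1 × 35.45 = 35.450 g
% Cl = 35.450 / 58.440 × 100 = 60.66%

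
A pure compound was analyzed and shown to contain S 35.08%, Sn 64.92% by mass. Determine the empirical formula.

S2Sn

Assume 100 g: 35.08 g S, 64.92 g Sn.
Moles — S: 35.08 / 32.07 = 1.094 mol; Sn: 64.92 / 118.71 = 0.5469 mol
Ratios (÷ 0.5469): S 2.000, Sn 1.000
Ratio ≈ 2:1, so the empirical formula is S2Sn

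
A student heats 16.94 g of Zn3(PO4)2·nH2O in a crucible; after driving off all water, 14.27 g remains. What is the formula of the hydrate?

Zn3(PO4)2·4H2O

Mass of water lost = 16.94 − 14.27 = 2.67 g → 2.67 / 18.02 = 0.1482 mol H2O
Molar mass of Zn3(PO4)2 = 386.08 g/mol → mol Zn3(PO4)2 = 14.27 / 386.08 = 0.03696
n = 0.1482 / 0.03696 = 4.01 ≈ 4 → Zn3(PO4)2·4H2O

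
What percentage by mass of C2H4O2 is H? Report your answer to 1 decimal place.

6.7%

Molar mass = 2(12.01) + 4(1.008) + 2(16.00) = 60.052 g/mol
Mass of H per mole = 4 × 1.008 = 4.032 g
% H = 4.032 / 60.052 × 100 = 6.7%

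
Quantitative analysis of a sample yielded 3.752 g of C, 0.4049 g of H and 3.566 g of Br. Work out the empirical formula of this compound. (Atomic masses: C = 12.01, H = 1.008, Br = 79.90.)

C7H9Br

n(C) = 3.752/12.01 = 0.3124, n(H) = 0.4049/1.008 = 0.4017, n(Br) = 3.566/79.90 = 0.04463
Divide by the smallest (0.04463 mol Br): C 7.000, H 9.000, Br 1.000
≈ 7:9:1 → C7H9Br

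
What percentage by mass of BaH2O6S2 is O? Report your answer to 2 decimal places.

32.05%

Molar mass = 1(137.33) + 2(1.008) + 6(16.00) + 2(32.07) = 299.486 g/mol
Mass of O per mole = 6 × 16.00 = 96.000 g
% O = 96.000 / 299.486 × 100 = 32.05%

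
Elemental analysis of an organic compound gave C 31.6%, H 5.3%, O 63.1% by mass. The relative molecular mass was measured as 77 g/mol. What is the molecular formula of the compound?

Assume 100 g: 31.6 g C, 5.3 g H, 63.1 g O.
n(C) = 31.6/12.01 = 2.631, n(H) = 5.3/1.008 = 5.258, n(O) = 63.1/16.00 = 3.944
Divide by the smallest (2.631 mol C): C 1.000, H 1.998, O 1.499
Scaling by 2: C 2.00, H 4.00, O 3.00 → C2H4O3
Empirical-formula mass = 76.05 g/mol
n = 77 / 76.05 = 1.01 ≈ 1
Molecular formula = empirical formula = C2H4O3

C2H4O3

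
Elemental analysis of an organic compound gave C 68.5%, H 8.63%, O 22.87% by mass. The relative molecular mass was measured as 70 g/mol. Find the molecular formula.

C4H6O

Assume 100 g: 68.5 g C, 8.63 g H, 22.87 g O.
n(C) = 68.5/12.01 = 5.704, n(H) = 8.63/1.008 = 8.562, n(O) = 22.87/16.00 = 1.429
Ratios (÷ 1.429): C 3.990, H 5.990, O 1.000
Ratio ≈ 4:6:1, so the empirical formula is C4H6O
Empirical-formula mass = 70.09 g/mol
n = 70 / 70.09 = 1.00 ≈ 1
Molecular formula = empirical formula = C4H6O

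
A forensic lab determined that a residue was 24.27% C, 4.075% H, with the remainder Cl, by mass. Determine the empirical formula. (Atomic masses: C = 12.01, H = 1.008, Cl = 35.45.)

Assume 100 g: 24.27 g C, 4.075 g H, 71.655 g Cl.
n(C) = 24.27/12.01 = 2.021, n(H) = 4.075/1.008 = 4.043, n(Cl) = 71.655/35.45 = 2.021
Ratios (÷ 2.021): C 1.000, H 2.001, Cl 1.000
→ CH2Cl

CH2Cl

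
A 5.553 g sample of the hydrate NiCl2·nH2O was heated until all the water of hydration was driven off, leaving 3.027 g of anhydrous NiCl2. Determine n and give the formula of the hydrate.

NiCl2·6H2O

Mass of water lost = 5.553 − 3.027 = 2.526 g → 2.526 / 18.02 = 0.1402 mol H2O
Molar mass of NiCl2 = 129.59 g/mol → mol NiCl2 = 3.027 / 129.59 = 0.02336
n = 0.1402 / 0.02336 = 6.00 ≈ 6 → NiCl2·6H2O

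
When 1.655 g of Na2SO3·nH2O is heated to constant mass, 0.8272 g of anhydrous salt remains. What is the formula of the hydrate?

Na2SO3·7H2O

Mass of water lost = 1.655 − 0.8272 = 0.8278 g → 0.8278 / 18.02 = 0.04594 mol H2O
Molar mass of Na2SO3 = 126.05 g/mol → mol Na2SO3 = 0.8272 / 126.05 = 0.006562
n = 0.04594 / 0.006562 = 7.00 ≈ 7 → Na2SO3·7H2O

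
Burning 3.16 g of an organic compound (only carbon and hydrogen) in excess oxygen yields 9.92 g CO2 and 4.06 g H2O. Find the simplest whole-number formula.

CH2

mol C = 9.92 / 44.01 = 0.2254; mass C = 0.2254 × 12.01 = 2.707 g
mol H = 2 × (4.06 / 18.02) = 0.4506; mass H = 0.4506 × 1.008 = 0.4542 g
Divide by the smallest (0.2254 mol C): C 1.000, H 1.999
→ CH2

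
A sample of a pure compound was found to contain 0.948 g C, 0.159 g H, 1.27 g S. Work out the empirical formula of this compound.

C: 0.948 g ÷ 12.01 g/mol = 0.07893 mol
H: 0.159 g ÷ 1.008 g/mol = 0.1577 mol
S: 1.27 g ÷ 32.07 g/mol = 0.0396 mol
Smallest is S at 0.0396 mol; normalising gives C 1.993, H 3.983, S 1.000
≈ 2:4:1 → C2H4S

C2H4S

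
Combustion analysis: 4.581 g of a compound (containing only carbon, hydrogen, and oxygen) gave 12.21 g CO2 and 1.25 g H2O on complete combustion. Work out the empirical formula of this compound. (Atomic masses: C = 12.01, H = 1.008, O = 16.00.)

mol C = 12.21 / 44.01 = 0.2774; mass C = 0.2774 × 12.01 = 3.332 g
mol H = 2 × (1.25 / 18.02) = 0.1387; mass H = 0.1387 × 1.008 = 0.1398 g
mass O = 4.581 − (3.472) = 1.109 g → mol O = 0.06932
Divide by the smallest (0.06932 mol O): C 4.002, H 2.001, O 1.000
Ratio ≈ 4:2:1, so the empirical formula is C4H2O

C4H2O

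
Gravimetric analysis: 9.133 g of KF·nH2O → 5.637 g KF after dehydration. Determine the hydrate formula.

KF·2H2O

Mass of water lost = 9.133 − 5.637 = 3.496 g → 3.496 / 18.02 = 0.194 mol H2O
Molar mass of KF = 58.10 g/mol → mol KF = 5.637 / 58.10 = 0.09702
n = 0.194 / 0.09702 = 2.00 ≈ 2 → KF·2H2O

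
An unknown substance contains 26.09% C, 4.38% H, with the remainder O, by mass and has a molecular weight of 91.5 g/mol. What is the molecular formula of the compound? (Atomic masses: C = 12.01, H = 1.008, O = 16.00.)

Assume 100 g: 26.09 g C, 4.38 g H, 69.53 g O.
C: 26.09 g ÷ 12.01 g/mol = 2.172 mol
H: 4.38 g ÷ 1.008 g/mol = 4.345 mol
O: 69.53 g ÷ 16.00 g/mol = 4.346 mol
Smallest is C at 2.172 mol; normalising gives C 1.000, H 2.000, O 2.000
≈ 1:2:2 → CH2O2
Empirical-formula mass = 46.03 g/mol
n = 91.5 / 46.03 = 1.99 ≈ 2
Molecular formula = (CH2O2)×2 = C2H4O4

C2H4O4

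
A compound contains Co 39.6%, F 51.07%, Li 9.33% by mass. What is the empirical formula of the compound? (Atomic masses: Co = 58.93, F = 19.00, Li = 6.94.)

Assume 100 g: 39.6 g Co, 51.07 g F, 9.33 g Li.
Co: 39.6 g ÷ 58.93 g/mol = 0.672 mol
F: 51.07 g ÷ 19.00 g/mol = 2.688 mol
Li: 9.33 g ÷ 6.94 g/mol = 1.344 mol
Ratios (÷ 0.672): Co 1.000, F 4.000, Li 2.001
→ CoF4Li2

CoF4Li2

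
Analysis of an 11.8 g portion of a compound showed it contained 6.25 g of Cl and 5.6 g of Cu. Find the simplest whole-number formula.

Moles — Cl: 6.25 / 35.45 = 0.1763 mol; Cu: 5.6 / 63.55 = 0.08812 mol
Divide by the smallest (0.08812 mol Cu): Cl 2.001, Cu 1.000
≈ 2:1 → Cl2Cu

Cl2Cu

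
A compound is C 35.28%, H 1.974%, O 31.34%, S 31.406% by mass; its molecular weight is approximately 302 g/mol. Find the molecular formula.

C9H6O6S3

Assume 100 g: 35.28 g C, 1.974 g H, 31.34 g O, 31.406 g S.
n(C) = 35.28/12.01 = 2.938, n(H) = 1.974/1.008 = 1.958, n(O) = 31.34/16.00 = 1.959, n(S) = 31.406/32.07 = 0.9793
Divide by the smallest (0.9793 mol S): C 3.000, H 2.000, O 2.000, S 1.000
→ C3H2O2S
Empirical-formula mass = 102.12 g/mol
n = 302 / 102.12 = 2.96 ≈ 3
Molecular formula = (C3H2O2S)×3 = C9H6O6S3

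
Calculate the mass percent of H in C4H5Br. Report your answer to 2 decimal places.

Molar mass = 4(12.01) + 5(1.008) + 1(79.90) = 132.980 g/mol
Mass of H per mole = 5 × 1.008 = 5.040 g
% H = 5.040 / 132.980 × 100 = 3.79%

3.79%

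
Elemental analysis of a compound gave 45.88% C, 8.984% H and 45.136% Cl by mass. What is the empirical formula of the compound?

C3H7Cl

Assume 100 g: 45.88 g C, 8.984 g H, 45.136 g Cl.
n(C) = 45.88/12.01 = 3.82, n(H) = 8.984/1.008 = 8.913, n(Cl) = 45.136/35.45 = 1.273
Divide by the smallest (1.273 mol Cl): C 3.000, H 7.000, Cl 1.000
Ratio ≈ 3:7:1, so the empirical formula is C3H7Cl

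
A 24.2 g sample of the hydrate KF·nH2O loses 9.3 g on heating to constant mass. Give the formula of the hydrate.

Mass of anhydrous KF = 24.2 − 9.3 = 14.9 g
mol H2O = 9.3 / 18.02 = 0.5161
Molar mass of KF = 58.10 g/mol → mol KF = 14.9 / 58.10 = 0.2565
n = 0.5161 / 0.2565 = 2.01 ≈ 2 → KF·2H2O

KF·2H2O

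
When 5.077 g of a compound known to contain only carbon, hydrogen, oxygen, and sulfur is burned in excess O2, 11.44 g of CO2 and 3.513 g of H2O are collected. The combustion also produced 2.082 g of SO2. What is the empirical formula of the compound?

C8H12OS

mol C = 11.44 / 44.01 = 0.2599; mass C = 0.2599 × 12.01 = 3.122 g
mol H = 2 × (3.513 / 18.02) = 0.3899; mass H = 0.3899 × 1.008 = 0.3930 g
mol S = 2.082 / 64.07 = 0.03250; mass S = 1.042 g
mass O = 5.077 − (4.557) = 0.5200 g → mol O = 0.03250
Smallest is S at 0.0325 mol; normalising gives C 7.999, H 11.999, O 1.000, S 1.000
≈ 8:12:1:1 → C8H12OS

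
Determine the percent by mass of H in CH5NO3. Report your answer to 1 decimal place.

6.4%

Molar mass = 1(12.01) + 5(1.008) + 1(14.01) + 3(16.00) = 79.060 g/mol
Mass of H per mole = 5 × 1.008 = 5.040 g
% H = 5.040 / 79.060 × 100 = 6.4%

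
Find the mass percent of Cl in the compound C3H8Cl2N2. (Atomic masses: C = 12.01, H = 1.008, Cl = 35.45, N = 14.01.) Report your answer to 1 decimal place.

49.6%

Molar mass = 3(12.01) + 8(1.008) + 2(35.45) + 2(14.01) = 143.014 g/mol
Mass of Cl per mole = 2 × 35.45 = 70.900 g
% Cl = 70.900 / 143.014 × 100 = 49.6%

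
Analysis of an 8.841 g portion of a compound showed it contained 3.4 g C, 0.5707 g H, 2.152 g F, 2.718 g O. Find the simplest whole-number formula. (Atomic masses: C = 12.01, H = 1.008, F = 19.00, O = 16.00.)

n(C) = 3.4/12.01 = 0.2831, n(H) = 0.5707/1.008 = 0.5662, n(F) = 2.152/19.00 = 0.1133, n(O) = 2.718/16.00 = 0.1699
Divide by the smallest (0.1133 mol F): C 2.499, H 4.999, F 1.000, O 1.500
Scaling by 2: C 5.00, H 10.00, F 2.00, O 3.00 → C5H10F2O3

C5H10F2O3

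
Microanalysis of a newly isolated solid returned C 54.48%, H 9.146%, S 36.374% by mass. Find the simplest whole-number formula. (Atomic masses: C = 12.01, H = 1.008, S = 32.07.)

C4H8S

Assume 100 g: 54.48 g C, 9.146 g H, 36.374 g S.
n(C) = 54.48/12.01 = 4.536, n(H) = 9.146/1.008 = 9.073, n(S) = 36.374/32.07 = 1.134
Ratios (÷ 1.134): C 3.999, H 8.000, S 1.000
≈ 4:8:1 → C4H8S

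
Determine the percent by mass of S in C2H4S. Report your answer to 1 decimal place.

Molar mass = 2(12.01) + 4(1.008) + 1(32.07) = 60.122 g/mol
Mass of S per mole = 1 × 32.07 = 32.070 g
% S = 32.070 / 60.122 × 100 = 53.3%

53.3%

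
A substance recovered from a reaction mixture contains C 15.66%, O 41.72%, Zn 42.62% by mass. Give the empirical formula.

Assume 100 g: 15.66 g C, 41.72 g O, 42.62 g Zn.
C: 15.66 g ÷ 12.01 g/mol = 1.304 mol
O: 41.72 g ÷ 16.00 g/mol = 2.607 mol
Zn: 42.62 g ÷ 65.38 g/mol = 0.6519 mol
Divide by the smallest (0.6519 mol Zn): C 2.000, O 4.000, Zn 1.000
→ C2O4Zn

C2O4Zn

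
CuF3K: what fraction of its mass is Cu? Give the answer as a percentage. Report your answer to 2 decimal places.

Molar mass = 1(63.55) + 3(19.00) + 1(39.10) = 159.650 g/mol
Mass of Cu per mole = 1 × 63.55 = 63.550 g
% Cu = 63.550 / 159.650 × 100 = 39.81%

39.81%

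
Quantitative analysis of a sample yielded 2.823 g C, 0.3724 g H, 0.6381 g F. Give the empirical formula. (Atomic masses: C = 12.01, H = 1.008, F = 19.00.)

C7H11F

n(C) = 2.823/12.01 = 0.2351, n(H) = 0.3724/1.008 = 0.3694, n(F) = 0.6381/19.00 = 0.03358
Ratios (÷ 0.03358): C 6.999, H 11.001, F 1.000
≈ 7:11:1 → C7H11F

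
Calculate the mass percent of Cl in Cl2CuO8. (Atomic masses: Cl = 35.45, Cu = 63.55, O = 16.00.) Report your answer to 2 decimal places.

27.01%

Molar mass = 2(35.45) + 1(63.55) + 8(16.00) = 262.450 g/mol
Mass of Cl per mole = 2 × 35.45 = 70.900 g
% Cl = 70.900 / 262.450 × 100 = 27.01%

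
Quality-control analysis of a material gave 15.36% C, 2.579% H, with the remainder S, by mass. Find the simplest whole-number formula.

CH2S2

Assume 100 g: 15.36 g C, 2.579 g H, 82.061 g S.
n(C) = 15.36/12.01 = 1.279, n(H) = 2.579/1.008 = 2.559, n(S) = 82.061/32.07 = 2.559
Ratios (÷ 1.279): C 1.000, H 2.001, S 2.001
Ratio ≈ 1:2:2, so the empirical formula is CH2S2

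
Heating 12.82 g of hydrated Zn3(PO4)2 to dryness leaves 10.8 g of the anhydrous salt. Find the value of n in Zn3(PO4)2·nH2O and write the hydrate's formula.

Zn3(PO4)2·4H2O

Mass of water lost = 12.82 − 10.8 = 2.02 g → 2.02 / 18.02 = 0.1121 mol H2O
Molar mass of Zn3(PO4)2 = 386.08 g/mol → mol Zn3(PO4)2 = 10.8 / 386.08 = 0.02797
n = 0.1121 / 0.02797 = 4.01 ≈ 4 → Zn3(PO4)2·4H2O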